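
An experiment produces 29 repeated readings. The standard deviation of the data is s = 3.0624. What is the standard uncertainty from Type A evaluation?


u_A = s / sqrt(n)
u_A = 3.0624 / sqrt(29)
u_A = 3.0624 / 5.3851648
u_A = 0.5687

0.5687


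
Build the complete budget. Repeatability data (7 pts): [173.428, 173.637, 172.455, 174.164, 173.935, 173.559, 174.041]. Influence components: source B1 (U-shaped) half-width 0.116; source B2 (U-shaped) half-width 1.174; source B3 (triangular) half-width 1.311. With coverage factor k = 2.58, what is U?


mean = (173.428 + 173.637 + 172.455 + 174.164 + 173.935 + 173.559 + 174.041) / 7 = 173.6027143
s = sqrt(sum((x - mean)^2)/(n-1)) = 0.57277241
u_A = s / sqrt(n) = 0.57277241 / sqrt(7) = 0.21648762
u_B1 = 0.116 / sqrt(2) = 0.082024387
u_B2 = 1.174 / sqrt(2) = 0.83014336
u_B3 = 1.311 / sqrt(6) = 0.53521351
uc = sqrt(0.21648762^2 + 0.082024387^2 + 0.83014336^2 + 0.53521351^2) = 1.0144882
U = k * uc = 2.58 * 1.0144882
U = 2.6174

2.6174


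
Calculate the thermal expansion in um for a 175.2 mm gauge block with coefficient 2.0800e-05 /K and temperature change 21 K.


dL = L * alpha * dT
= 175.2 * 2.0800e-05 * 21
= 0.0765274 mm
dL_um = 0.0765274 * 1000 = 76.5274 um

76.5274


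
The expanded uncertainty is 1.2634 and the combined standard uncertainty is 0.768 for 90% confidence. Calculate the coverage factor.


k = U / uc
k = 1.2634 / 0.768
k = 1.645

1.645


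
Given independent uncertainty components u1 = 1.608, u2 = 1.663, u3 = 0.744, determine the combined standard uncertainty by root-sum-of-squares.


uc = sqrt(1.608^2 + 1.663^2 + 0.744^2)
uc = sqrt(5.904769)
uc = 2.4300

2.4300


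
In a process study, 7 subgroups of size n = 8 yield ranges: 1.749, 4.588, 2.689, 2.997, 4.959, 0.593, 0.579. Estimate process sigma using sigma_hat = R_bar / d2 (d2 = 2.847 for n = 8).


R_bar = (1.749 + 4.588 + 2.689 + 2.997 + 4.959 + 0.593 + 0.579) / 7
R_bar = 18.154 / 7 = 2.5934286
sigma_hat = R_bar / d2 = 2.5934286 / 2.847 = 0.9109

0.9109


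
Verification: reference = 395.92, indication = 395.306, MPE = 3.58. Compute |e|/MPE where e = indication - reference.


e = indication - reference = 395.306 - 395.92 = -0.6140
|e| = 0.6140
ratio = |e| / MPE = 0.6140 / 3.58
ratio = 0.1715

0.1715


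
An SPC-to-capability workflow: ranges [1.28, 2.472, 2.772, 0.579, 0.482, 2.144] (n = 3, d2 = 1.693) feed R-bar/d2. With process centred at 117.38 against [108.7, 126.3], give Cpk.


R_bar = (1.28 + 2.472 + 2.772 + 0.579 + 0.482 + 2.144) / 6 = 1.6215
sigma = R_bar / d2 = 1.6215 / 1.693 = 0.95776728
Cp = (USL - LSL)/(6*sigma) = (126.3 - 108.7)/(6*0.95776728) = 3.0627
Cpu = (126.3 - 117.38)/(3*0.95776728) = 3.1044
Cpl = (117.38 - 108.7)/(3*0.95776728) = 3.0209
Cpk = min(Cpu, Cpl) = 3.0209

3.0209


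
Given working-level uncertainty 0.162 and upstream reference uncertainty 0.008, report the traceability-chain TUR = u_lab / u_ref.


TUR = u_lab / u_ref
= 0.162 / 0.008
= 20.2500

20.2500


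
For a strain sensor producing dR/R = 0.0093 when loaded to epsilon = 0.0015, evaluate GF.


GF = (dR/R) / epsilon
= 0.0093 / 0.0015
= 6.2000

6.2000


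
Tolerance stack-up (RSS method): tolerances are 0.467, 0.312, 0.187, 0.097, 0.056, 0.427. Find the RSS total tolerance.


RSS = sqrt(0.467^2 + 0.312^2 + 0.187^2 + 0.097^2 + 0.056^2 + 0.427^2)
= sqrt(0.545276)
= 0.7384

0.7384


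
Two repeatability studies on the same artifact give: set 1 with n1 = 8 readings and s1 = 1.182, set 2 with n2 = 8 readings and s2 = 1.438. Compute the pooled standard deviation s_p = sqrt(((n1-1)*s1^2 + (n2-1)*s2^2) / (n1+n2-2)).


s_p = sqrt(((n1-1)*s1^2 + (n2-1)*s2^2) / (n1+n2-2))
numerator = (8-1)*1.182^2 + (8-1)*1.438^2 = 9.779868 + 14.474908 = 24.254776
denominator = 8 + 8 - 2 = 14
s_p^2 = 24.254776 / 14 = 1.732484
s_p = sqrt(1.732484) = 1.3162

1.3162


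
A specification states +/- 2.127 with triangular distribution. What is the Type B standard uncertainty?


u_B = half_width / sqrt(6)
u_B = 2.127 / 2.4494897
u_B = 0.8683

0.8683


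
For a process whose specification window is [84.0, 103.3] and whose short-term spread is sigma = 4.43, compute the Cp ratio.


Cp = (USL - LSL) / (6 * sigma)
= (103.3 - 84.0) / (6 * 4.43)
= 19.3000 / 26.5800
= 0.7261

0.7261


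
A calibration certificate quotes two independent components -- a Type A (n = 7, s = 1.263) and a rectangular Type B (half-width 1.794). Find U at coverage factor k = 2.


u_A = s / sqrt(n) = 1.263 / sqrt(7) = 0.47736913
u_B = half_width / sqrt(3) = 1.794 / sqrt(3) = 1.0357664
uc = sqrt(u_A^2 + u_B^2) = sqrt(0.47736913^2 + 1.0357664^2) = 1.1404794
U = k * uc = 2 * 1.1404794
U = 2.2810

2.2810


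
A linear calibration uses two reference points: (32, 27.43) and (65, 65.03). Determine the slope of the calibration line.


slope = (y2 - y1) / (x2 - x1)
= (65.03 - 27.43) / (65 - 32)
= 37.6000 / 33
= 1.1394

1.1394


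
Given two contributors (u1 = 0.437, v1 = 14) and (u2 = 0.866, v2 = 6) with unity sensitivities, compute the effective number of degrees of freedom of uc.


uc = sqrt(u1^2 + u2^2) = sqrt(0.437^2 + 0.866^2) = 0.97001289
v_eff = uc^4 / (u1^4/v1 + u2^4/v2)
= 0.97001289^4 / (0.437^4/14 + 0.866^4/6)
= 0.88533987 / 0.09634394
v_eff = 9.1894

9.1894


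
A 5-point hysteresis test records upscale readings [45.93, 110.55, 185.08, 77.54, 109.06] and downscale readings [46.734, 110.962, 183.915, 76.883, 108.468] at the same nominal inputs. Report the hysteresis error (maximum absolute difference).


|45.93 - 46.734| = 0.8040
|110.55 - 110.962| = 0.4120
|185.08 - 183.915| = 1.1650
|77.54 - 76.883| = 0.6570
|109.06 - 108.468| = 0.5920
hysteresis = max(diffs) = 1.1650

1.1650


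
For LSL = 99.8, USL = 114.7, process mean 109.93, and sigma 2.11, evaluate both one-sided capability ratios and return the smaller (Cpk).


Cpu = (USL - mean) / (3*sigma) = (114.7 - 109.93) / (3*2.11) = 0.7536
Cpl = (mean - LSL) / (3*sigma) = (109.93 - 99.8) / (3*2.11) = 1.6003
Cpk = min(Cpu, Cpl) = 0.7536

0.7536


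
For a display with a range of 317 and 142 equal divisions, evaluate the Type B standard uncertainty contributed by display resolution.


resolution = range / divisions
resolution = 317 / 142 = 2.2323944
u_res = resolution / (2*sqrt(3))
u_res = 2.2323944 / 3.4641016
u_res = 0.6444

0.6444


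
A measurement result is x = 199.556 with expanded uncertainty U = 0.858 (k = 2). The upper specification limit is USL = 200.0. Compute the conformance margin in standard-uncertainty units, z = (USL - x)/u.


u = U / k = 0.858 / 2 = 0.429
margin = |USL - x| = |200.0 - 199.556| = 0.444
z = margin / u = 0.444 / 0.429
z = 1.0350

1.0350


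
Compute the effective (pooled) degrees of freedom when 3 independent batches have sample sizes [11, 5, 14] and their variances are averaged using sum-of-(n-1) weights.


nu = sum_i (n_i - 1)
nu = ((11 - 1) + (5 - 1) + (14 - 1))
nu = 10 + 4 + 13
nu = 27

27


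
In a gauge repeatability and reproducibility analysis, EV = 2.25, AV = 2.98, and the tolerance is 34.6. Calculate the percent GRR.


GRR = sqrt(EV^2 + AV^2) = sqrt(2.25^2 + 2.98^2) = 3.7340193
%GRR = GRR / tol * 100 = 3.7340193 / 34.6 * 100
%GRR = 10.7920

10.7920


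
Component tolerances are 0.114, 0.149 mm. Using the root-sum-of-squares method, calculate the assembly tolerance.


RSS = sqrt(0.114^2 + 0.149^2)
= sqrt(0.035197)
= 0.1876

0.1876


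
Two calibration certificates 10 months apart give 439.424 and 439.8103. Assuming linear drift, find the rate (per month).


rate = (v2 - v1) / months
= (439.8103 - 439.424) / 10
= 0.3863 / 10
= 0.0386

0.0386


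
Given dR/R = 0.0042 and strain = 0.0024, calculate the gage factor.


GF = (dR/R) / epsilon
= 0.0042 / 0.0024
= 1.7500

1.7500


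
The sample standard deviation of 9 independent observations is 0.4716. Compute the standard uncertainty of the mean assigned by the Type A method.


u_A = s / sqrt(n)
u_A = 0.4716 / sqrt(9)
u_A = 0.4716 / 3
u_A = 0.1572

0.1572


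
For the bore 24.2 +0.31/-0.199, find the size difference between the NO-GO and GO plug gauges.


GO = nominal - lower_tol (smallest hole = maximum material condition)
GO = 24.2 - 0.199 = 24.001
NO-GO = nominal + upper_tol (largest hole = least material condition)
NO-GO = 24.2 + 0.31 = 24.51
spread = NO-GO - GO = 24.51 - 24.001 = 0.5090

0.5090


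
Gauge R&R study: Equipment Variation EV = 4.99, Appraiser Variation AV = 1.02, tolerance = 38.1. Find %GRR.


GRR = sqrt(EV^2 + AV^2) = sqrt(4.99^2 + 1.02^2) = 5.0931817
%GRR = GRR / tol * 100 = 5.0931817 / 38.1 * 100
%GRR = 13.3679

13.3679


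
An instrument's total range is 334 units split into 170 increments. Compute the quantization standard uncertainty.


resolution = range / divisions
resolution = 334 / 170 = 1.9647059
u_res = resolution / (2*sqrt(3))
u_res = 1.9647059 / 3.4641016
u_res = 0.5672

0.5672


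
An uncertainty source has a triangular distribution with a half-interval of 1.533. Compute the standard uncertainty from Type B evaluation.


u_B = half_width / sqrt(6)
u_B = 1.533 / 2.4494897
u_B = 0.6258

0.6258


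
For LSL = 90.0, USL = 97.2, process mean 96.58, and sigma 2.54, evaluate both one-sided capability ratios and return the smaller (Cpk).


Cpu = (USL - mean) / (3*sigma) = (97.2 - 96.58) / (3*2.54) = 0.0814
Cpl = (mean - LSL) / (3*sigma) = (96.58 - 90.0) / (3*2.54) = 0.8635
Cpk = min(Cpu, Cpl) = 0.0814

0.0814


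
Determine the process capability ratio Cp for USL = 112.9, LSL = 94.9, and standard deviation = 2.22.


Cp = (USL - LSL) / (6 * sigma)
= (112.9 - 94.9) / (6 * 2.22)
= 18.0000 / 13.3200
= 1.3514

1.3514


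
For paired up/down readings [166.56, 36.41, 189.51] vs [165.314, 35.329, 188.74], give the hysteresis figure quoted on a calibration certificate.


|166.56 - 165.314| = 1.2460
|36.41 - 35.329| = 1.0810
|189.51 - 188.74| = 0.7700
hysteresis = max(diffs) = 1.2460

1.2460


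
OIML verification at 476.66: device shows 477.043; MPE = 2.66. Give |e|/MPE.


e = indication - reference = 477.043 - 476.66 = 0.3830
|e| = 0.3830
ratio = |e| / MPE = 0.3830 / 2.66
ratio = 0.1440

0.1440


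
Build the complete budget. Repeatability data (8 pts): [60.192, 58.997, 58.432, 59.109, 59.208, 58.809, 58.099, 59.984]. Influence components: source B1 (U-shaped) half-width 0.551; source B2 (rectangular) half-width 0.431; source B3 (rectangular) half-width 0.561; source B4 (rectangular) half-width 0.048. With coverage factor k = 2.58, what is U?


mean = (60.192 + 58.997 + 58.432 + 59.109 + 59.208 + 58.809 + 58.099 + 59.984) / 8 = 59.10375
s = sqrt(sum((x - mean)^2)/(n-1)) = 0.71003697
u_A = s / sqrt(n) = 0.71003697 / sqrt(8) = 0.25103598
u_B1 = 0.551 / sqrt(2) = 0.38961584
u_B2 = 0.431 / sqrt(3) = 0.24883797
u_B3 = 0.561 / sqrt(3) = 0.3238935
u_B4 = 0.048 / sqrt(3) = 0.027712813
uc = sqrt(0.25103598^2 + 0.38961584^2 + 0.24883797^2 + 0.3238935^2 + 0.027712813^2) = 0.61839704
U = k * uc = 2.58 * 0.61839704
U = 1.5955

1.5955


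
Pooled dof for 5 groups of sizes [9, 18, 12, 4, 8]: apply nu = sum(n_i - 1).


nu = sum_i (n_i - 1)
nu = ((9 - 1) + (18 - 1) + (12 - 1) + (4 - 1) + (8 - 1))
nu = 8 + 17 + 11 + 3 + 7
nu = 46

46


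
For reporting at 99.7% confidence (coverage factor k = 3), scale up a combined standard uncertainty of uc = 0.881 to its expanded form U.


U = k * uc
U = 3 * 0.881
U = 2.6430

2.6430


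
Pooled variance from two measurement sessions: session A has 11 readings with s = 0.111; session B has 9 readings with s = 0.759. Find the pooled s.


s_p = sqrt(((n1-1)*s1^2 + (n2-1)*s2^2) / (n1+n2-2))
numerator = (11-1)*0.111^2 + (9-1)*0.759^2 = 0.12321 + 4.608648 = 4.731858
denominator = 11 + 9 - 2 = 18
s_p^2 = 4.731858 / 18 = 0.262881
s_p = sqrt(0.262881) = 0.5127

0.5127


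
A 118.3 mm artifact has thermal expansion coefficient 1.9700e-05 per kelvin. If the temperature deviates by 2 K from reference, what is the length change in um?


dL = L * alpha * dT
= 118.3 * 1.9700e-05 * 2
= 0.0046610 mm
dL_um = 0.0046610 * 1000 = 4.6610 um

4.6610


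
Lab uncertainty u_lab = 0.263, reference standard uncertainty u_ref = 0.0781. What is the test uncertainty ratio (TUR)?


TUR = u_lab / u_ref
= 0.263 / 0.0781
= 3.3675

3.3675


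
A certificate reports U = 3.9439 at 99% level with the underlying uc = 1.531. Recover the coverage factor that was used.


k = U / uc
k = 3.9439 / 1.531
k = 2.576

2.576


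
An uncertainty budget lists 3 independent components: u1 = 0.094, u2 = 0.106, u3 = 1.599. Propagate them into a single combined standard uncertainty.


uc = sqrt(0.094^2 + 0.106^2 + 1.599^2)
uc = sqrt(2.576873)
uc = 1.6053

1.6053


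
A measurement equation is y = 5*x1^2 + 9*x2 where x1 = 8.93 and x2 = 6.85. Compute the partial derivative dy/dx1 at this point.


y = 5*x1^2 + 9*x2
dy/dx1 = 2*5*x1
Evaluate at x1 = 8.93: c1 = 10 * 8.93
c1 = 89.3000

89.3000


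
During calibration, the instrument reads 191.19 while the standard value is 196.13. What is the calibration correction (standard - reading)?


Correction = standard - reading
= 196.13 - 191.19
= 4.9400

4.9400


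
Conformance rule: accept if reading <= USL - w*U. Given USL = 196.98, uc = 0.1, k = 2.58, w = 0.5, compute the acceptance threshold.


U = k * uc = 2.58 * 0.1 = 0.258
guard band g = w * U = 0.5 * 0.258 = 0.129
AL = USL - g = 196.98 - 0.129
AL = 196.8510

196.8510


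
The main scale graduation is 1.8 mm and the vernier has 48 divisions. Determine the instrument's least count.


LC = MSD / n_div
= 1.8 / 48
= 0.0375

0.0375


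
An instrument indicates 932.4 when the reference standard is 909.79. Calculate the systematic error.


Systematic error = measured - true
= 932.4 - 909.79
= 22.6100

22.6100


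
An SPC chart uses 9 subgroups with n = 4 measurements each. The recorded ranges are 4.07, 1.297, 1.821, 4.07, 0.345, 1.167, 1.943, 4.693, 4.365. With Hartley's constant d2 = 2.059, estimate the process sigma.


R_bar = (4.07 + 1.297 + 1.821 + 4.07 + 0.345 + 1.167 + 1.943 + 4.693 + 4.365) / 9
R_bar = 23.771 / 9 = 2.6412222
sigma_hat = R_bar / d2 = 2.6412222 / 2.059 = 1.2828

1.2828


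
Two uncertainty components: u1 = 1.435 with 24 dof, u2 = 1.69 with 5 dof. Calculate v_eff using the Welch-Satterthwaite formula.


uc = sqrt(u1^2 + u2^2) = sqrt(1.435^2 + 1.69^2) = 2.2170532
v_eff = uc^4 / (u1^4/v1 + u2^4/v2)
= 2.2170532^4 / (1.435^4/24 + 1.69^4/5)
= 24.160419 / 1.8081451
v_eff = 13.3620

13.3620


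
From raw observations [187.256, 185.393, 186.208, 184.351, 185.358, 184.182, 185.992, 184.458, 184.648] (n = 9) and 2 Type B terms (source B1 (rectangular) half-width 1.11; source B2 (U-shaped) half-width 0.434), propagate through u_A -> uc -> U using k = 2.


mean = (187.256 + 185.393 + 186.208 + 184.351 + 185.358 + 184.182 + 185.992 + 184.458 + 184.648) / 9 = 185.3162222
s = sqrt(sum((x - mean)^2)/(n-1)) = 1.0261275
u_A = s / sqrt(n) = 1.0261275 / sqrt(9) = 0.3420425
u_B1 = 1.11 / sqrt(3) = 0.6408588
u_B2 = 0.434 / sqrt(2) = 0.30688434
uc = sqrt(0.3420425^2 + 0.6408588^2 + 0.30688434^2) = 0.78858802
U = k * uc = 2 * 0.78858802
U = 1.5772

1.5772


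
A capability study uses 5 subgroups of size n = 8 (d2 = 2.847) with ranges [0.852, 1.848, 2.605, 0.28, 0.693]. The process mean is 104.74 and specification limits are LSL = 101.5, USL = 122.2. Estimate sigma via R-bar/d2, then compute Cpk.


R_bar = (0.852 + 1.848 + 2.605 + 0.28 + 0.693) / 5 = 1.2556
sigma = R_bar / d2 = 1.2556 / 2.847 = 0.44102564
Cp = (USL - LSL)/(6*sigma) = (122.2 - 101.5)/(6*0.44102564) = 7.8227
Cpu = (122.2 - 104.74)/(3*0.44102564) = 13.1965
Cpl = (104.74 - 101.5)/(3*0.44102564) = 2.4488
Cpk = min(Cpu, Cpl) = 2.4488

2.4488


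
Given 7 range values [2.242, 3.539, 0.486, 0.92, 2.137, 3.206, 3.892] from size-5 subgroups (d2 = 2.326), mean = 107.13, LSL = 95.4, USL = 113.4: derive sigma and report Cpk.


R_bar = (2.242 + 3.539 + 0.486 + 0.92 + 2.137 + 3.206 + 3.892) / 7 = 2.346
sigma = R_bar / d2 = 2.346 / 2.326 = 1.0085985
Cp = (USL - LSL)/(6*sigma) = (113.4 - 95.4)/(6*1.0085985) = 2.9744
Cpu = (113.4 - 107.13)/(3*1.0085985) = 2.0722
Cpl = (107.13 - 95.4)/(3*1.0085985) = 3.8767
Cpk = min(Cpu, Cpl) = 2.0722

2.0722


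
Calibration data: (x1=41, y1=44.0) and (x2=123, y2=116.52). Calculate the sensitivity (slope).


slope = (y2 - y1) / (x2 - x1)
= (116.52 - 44.0) / (123 - 41)
= 72.5200 / 82
= 0.8844

0.8844


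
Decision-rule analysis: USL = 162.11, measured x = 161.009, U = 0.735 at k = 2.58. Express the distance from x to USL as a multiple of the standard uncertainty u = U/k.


u = U / k = 0.735 / 2.58 = 0.28488372
margin = |USL - x| = |162.11 - 161.009| = 1.101
z = margin / u = 1.101 / 0.28488372
z = 3.8647

3.8647


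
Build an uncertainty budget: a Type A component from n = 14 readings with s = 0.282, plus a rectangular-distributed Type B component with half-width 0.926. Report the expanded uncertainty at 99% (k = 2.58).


u_A = s / sqrt(n) = 0.282 / sqrt(14) = 0.07536767
u_B = half_width / sqrt(3) = 0.926 / sqrt(3) = 0.53462635
uc = sqrt(u_A^2 + u_B^2) = sqrt(0.07536767^2 + 0.53462635^2) = 0.5399126
U = k * uc = 2.58 * 0.5399126
U = 1.3930

1.3930


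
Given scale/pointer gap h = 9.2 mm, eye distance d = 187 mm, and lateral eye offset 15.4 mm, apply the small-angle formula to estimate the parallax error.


error = h * offset / d
= 9.2 * 15.4 / 187
= 0.7576

0.7576


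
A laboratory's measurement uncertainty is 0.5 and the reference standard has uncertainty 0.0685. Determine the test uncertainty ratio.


TUR = u_lab / u_ref
= 0.5 / 0.0685
= 7.2993

7.2993


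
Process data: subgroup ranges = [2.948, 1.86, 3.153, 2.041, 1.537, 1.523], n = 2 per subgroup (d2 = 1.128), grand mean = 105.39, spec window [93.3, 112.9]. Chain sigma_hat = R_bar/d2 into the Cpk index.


R_bar = (2.948 + 1.86 + 3.153 + 2.041 + 1.537 + 1.523) / 6 = 2.177
sigma = R_bar / d2 = 2.177 / 1.128 = 1.9299645
Cp = (USL - LSL)/(6*sigma) = (112.9 - 93.3)/(6*1.9299645) = 1.6926
Cpu = (112.9 - 105.39)/(3*1.9299645) = 1.2971
Cpl = (105.39 - 93.3)/(3*1.9299645) = 2.0881
Cpk = min(Cpu, Cpl) = 1.2971

1.2971


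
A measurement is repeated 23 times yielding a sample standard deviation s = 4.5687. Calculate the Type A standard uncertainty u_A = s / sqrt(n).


u_A = s / sqrt(n)
u_A = 4.5687 / sqrt(23)
u_A = 4.5687 / 4.7958315
u_A = 0.9526

0.9526


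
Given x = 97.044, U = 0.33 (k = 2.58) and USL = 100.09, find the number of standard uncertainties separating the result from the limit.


u = U / k = 0.33 / 2.58 = 0.12790698
margin = |USL - x| = |100.09 - 97.044| = 3.046
z = margin / u = 3.046 / 0.12790698
z = 23.8142

23.8142


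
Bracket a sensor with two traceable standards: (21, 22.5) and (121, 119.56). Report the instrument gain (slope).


slope = (y2 - y1) / (x2 - x1)
= (119.56 - 22.5) / (121 - 21)
= 97.0600 / 100
= 0.9706

0.9706


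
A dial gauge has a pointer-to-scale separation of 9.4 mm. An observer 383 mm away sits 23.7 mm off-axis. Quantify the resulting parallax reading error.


error = h * offset / d
= 9.4 * 23.7 / 383
= 0.5817

0.5817


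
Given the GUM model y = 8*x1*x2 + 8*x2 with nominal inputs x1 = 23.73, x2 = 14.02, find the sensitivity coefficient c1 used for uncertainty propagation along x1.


y = 8*x1*x2 + 8*x2
dy/dx1 = 8*x2
Evaluate at x2 = 14.02: c1 = 8 * 14.02
c1 = 112.1600

112.1600


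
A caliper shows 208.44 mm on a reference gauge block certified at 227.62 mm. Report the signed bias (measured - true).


Systematic error = measured - true
= 208.44 - 227.62
= -19.1800

-19.1800


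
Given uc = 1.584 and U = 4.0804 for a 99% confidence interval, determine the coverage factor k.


k = U / uc
k = 4.0804 / 1.584
k = 2.576

2.576


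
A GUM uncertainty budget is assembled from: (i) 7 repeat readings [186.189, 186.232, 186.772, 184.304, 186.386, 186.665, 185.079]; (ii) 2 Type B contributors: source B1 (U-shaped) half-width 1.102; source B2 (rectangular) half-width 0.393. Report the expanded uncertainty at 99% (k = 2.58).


mean = (186.189 + 186.232 + 186.772 + 184.304 + 186.386 + 186.665 + 185.079) / 7 = 185.9467143
s = sqrt(sum((x - mean)^2)/(n-1)) = 0.91118343
u_A = s / sqrt(n) = 0.91118343 / sqrt(7) = 0.34439496
u_B1 = 1.102 / sqrt(2) = 0.77923167
u_B2 = 0.393 / sqrt(3) = 0.22689866
uc = sqrt(0.34439496^2 + 0.77923167^2 + 0.22689866^2) = 0.88164215
U = k * uc = 2.58 * 0.88164215
U = 2.2746

2.2746


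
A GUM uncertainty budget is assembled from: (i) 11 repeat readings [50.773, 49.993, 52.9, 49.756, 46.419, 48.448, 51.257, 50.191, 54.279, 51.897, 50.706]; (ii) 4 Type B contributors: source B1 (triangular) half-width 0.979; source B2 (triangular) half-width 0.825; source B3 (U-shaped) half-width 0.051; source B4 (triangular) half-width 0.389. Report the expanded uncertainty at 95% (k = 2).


mean = (50.773 + 49.993 + 52.9 + 49.756 + 46.419 + 48.448 + 51.257 + 50.191 + 54.279 + 51.897 + 50.706) / 11 = 50.60172727
s = sqrt(sum((x - mean)^2)/(n-1)) = 2.1057056
u_A = s / sqrt(n) = 2.1057056 / sqrt(11) = 0.63489413
u_B1 = 0.979 / sqrt(6) = 0.39967508
u_B2 = 0.825 / sqrt(6) = 0.33680484
u_B3 = 0.051 / sqrt(2) = 0.036062446
u_B4 = 0.389 / sqrt(6) = 0.15880858
uc = sqrt(0.63489413^2 + 0.39967508^2 + 0.33680484^2 + 0.036062446^2 + 0.15880858^2) = 0.83832505
U = k * uc = 2 * 0.83832505
U = 1.6767

1.6767


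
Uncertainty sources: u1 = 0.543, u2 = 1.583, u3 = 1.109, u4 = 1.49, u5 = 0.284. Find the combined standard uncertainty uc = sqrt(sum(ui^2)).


uc = sqrt(0.543^2 + 1.583^2 + 1.109^2 + 1.49^2 + 0.284^2)
uc = sqrt(6.331375)
uc = 2.5162

2.5162


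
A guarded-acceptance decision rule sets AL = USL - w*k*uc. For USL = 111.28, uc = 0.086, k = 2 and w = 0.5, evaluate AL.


U = k * uc = 2 * 0.086 = 0.172
guard band g = w * U = 0.5 * 0.172 = 0.086
AL = USL - g = 111.28 - 0.086
AL = 111.1940

111.1940


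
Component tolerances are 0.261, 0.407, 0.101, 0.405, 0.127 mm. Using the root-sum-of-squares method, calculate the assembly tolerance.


RSS = sqrt(0.261^2 + 0.407^2 + 0.101^2 + 0.405^2 + 0.127^2)
= sqrt(0.424125)
= 0.6512

0.6512


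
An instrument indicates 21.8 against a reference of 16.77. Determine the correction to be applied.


Correction = standard - reading
= 16.77 - 21.8
= -5.0300

-5.0300


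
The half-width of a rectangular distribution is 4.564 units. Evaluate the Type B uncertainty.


u_B = half_width / sqrt(3)
u_B = 4.564 / 1.7320508
u_B = 2.6350

2.6350


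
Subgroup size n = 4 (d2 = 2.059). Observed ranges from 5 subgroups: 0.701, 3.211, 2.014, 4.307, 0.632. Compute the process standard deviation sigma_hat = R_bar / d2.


R_bar = (0.701 + 3.211 + 2.014 + 4.307 + 0.632) / 5
R_bar = 10.865 / 5 = 2.173
sigma_hat = R_bar / d2 = 2.173 / 2.059 = 1.0554

1.0554


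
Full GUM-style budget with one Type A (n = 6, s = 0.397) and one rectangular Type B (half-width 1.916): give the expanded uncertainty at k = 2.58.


u_A = s / sqrt(n) = 0.397 / sqrt(6) = 0.16207457
u_B = half_width / sqrt(3) = 1.916 / sqrt(3) = 1.1062031
uc = sqrt(u_A^2 + u_B^2) = sqrt(0.16207457^2 + 1.1062031^2) = 1.1180132
U = k * uc = 2.58 * 1.1180132
U = 2.8845

2.8845


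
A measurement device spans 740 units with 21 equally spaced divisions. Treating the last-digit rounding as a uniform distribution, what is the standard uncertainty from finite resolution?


resolution = range / divisions
resolution = 740 / 21 = 35.238095
u_res = resolution / (2*sqrt(3))
u_res = 35.238095 / 3.4641016
u_res = 10.1724

10.1724


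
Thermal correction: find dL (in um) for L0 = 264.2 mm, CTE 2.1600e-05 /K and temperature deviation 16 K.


dL = L * alpha * dT
= 264.2 * 2.1600e-05 * 16
= 0.0913075 mm
dL_um = 0.0913075 * 1000 = 91.3075 um

91.3075


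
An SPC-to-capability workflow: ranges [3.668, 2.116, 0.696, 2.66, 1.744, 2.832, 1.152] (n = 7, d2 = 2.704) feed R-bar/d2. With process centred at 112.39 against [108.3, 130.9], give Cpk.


R_bar = (3.668 + 2.116 + 0.696 + 2.66 + 1.744 + 2.832 + 1.152) / 7 = 2.124
sigma = R_bar / d2 = 2.124 / 2.704 = 0.78550296
Cp = (USL - LSL)/(6*sigma) = (130.9 - 108.3)/(6*0.78550296) = 4.7952
Cpu = (130.9 - 112.39)/(3*0.78550296) = 7.8548
Cpl = (112.39 - 108.3)/(3*0.78550296) = 1.7356
Cpk = min(Cpu, Cpl) = 1.7356

1.7356


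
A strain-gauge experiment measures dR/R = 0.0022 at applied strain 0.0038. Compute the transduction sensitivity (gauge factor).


GF = (dR/R) / epsilon
= 0.0022 / 0.0038
= 0.5789

0.5789


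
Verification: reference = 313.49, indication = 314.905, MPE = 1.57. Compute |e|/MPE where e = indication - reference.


e = indication - reference = 314.905 - 313.49 = 1.4150
|e| = 1.4150
ratio = |e| / MPE = 1.4150 / 1.57
ratio = 0.9013

0.9013


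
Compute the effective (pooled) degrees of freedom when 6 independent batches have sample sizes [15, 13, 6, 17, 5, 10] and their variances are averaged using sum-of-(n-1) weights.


nu = sum_i (n_i - 1)
nu = ((15 - 1) + (13 - 1) + (6 - 1) + (17 - 1) + (5 - 1) + (10 - 1))
nu = 14 + 12 + 5 + 16 + 4 + 9
nu = 60

60


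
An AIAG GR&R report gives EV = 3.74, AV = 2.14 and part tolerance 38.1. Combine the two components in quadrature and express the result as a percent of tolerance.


GRR = sqrt(EV^2 + AV^2) = sqrt(3.74^2 + 2.14^2) = 4.3089674
%GRR = GRR / tol * 100 = 4.3089674 / 38.1 * 100
%GRR = 11.3096

11.3096


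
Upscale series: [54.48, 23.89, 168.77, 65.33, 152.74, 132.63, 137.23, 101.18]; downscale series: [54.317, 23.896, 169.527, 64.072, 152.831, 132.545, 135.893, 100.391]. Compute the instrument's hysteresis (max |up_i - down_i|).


|54.48 - 54.317| = 0.1630
|23.89 - 23.896| = 0.0060
|168.77 - 169.527| = 0.7570
|65.33 - 64.072| = 1.2580
|152.74 - 152.831| = 0.0910
|132.63 - 132.545| = 0.0850
|137.23 - 135.893| = 1.3370
|101.18 - 100.391| = 0.7890
hysteresis = max(diffs) = 1.3370

1.3370


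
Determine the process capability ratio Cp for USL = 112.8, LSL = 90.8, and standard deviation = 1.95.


Cp = (USL - LSL) / (6 * sigma)
= (112.8 - 90.8) / (6 * 1.95)
= 22.0000 / 11.7000
= 1.8803

1.8803


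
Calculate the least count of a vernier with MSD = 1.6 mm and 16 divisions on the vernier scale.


LC = MSD / n_div
= 1.6 / 16
= 0.1000

0.1000


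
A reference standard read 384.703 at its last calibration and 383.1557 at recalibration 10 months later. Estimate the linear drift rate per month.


rate = (v2 - v1) / months
= (383.1557 - 384.703) / 10
= -1.5473 / 10
= -0.1547

-0.1547


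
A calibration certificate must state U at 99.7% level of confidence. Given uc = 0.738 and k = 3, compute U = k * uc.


U = k * uc
U = 3 * 0.738
U = 2.2140

2.2140


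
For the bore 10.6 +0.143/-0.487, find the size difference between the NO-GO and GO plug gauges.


GO = nominal - lower_tol (smallest hole = maximum material condition)
GO = 10.6 - 0.487 = 10.113
NO-GO = nominal + upper_tol (largest hole = least material condition)
NO-GO = 10.6 + 0.143 = 10.743
spread = NO-GO - GO = 10.743 - 10.113 = 0.6300

0.6300


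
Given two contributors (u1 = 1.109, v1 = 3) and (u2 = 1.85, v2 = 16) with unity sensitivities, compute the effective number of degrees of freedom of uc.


uc = sqrt(u1^2 + u2^2) = sqrt(1.109^2 + 1.85^2) = 2.1569379
v_eff = uc^4 / (u1^4/v1 + u2^4/v2)
= 2.1569379^4 / (1.109^4/3 + 1.85^4/16)
= 21.64465 / 1.2362966
v_eff = 17.5077

17.5077


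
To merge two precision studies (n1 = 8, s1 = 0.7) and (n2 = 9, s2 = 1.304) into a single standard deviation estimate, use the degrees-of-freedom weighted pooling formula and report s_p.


s_p = sqrt(((n1-1)*s1^2 + (n2-1)*s2^2) / (n1+n2-2))
numerator = (8-1)*0.7^2 + (9-1)*1.304^2 = 3.43 + 13.603328 = 17.033328
denominator = 8 + 9 - 2 = 15
s_p^2 = 17.033328 / 15 = 1.1355552
s_p = sqrt(1.1355552) = 1.0656

1.0656


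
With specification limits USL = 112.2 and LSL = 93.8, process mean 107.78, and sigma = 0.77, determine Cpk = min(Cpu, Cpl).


Cpu = (USL - mean) / (3*sigma) = (112.2 - 107.78) / (3*0.77) = 1.9134
Cpl = (mean - LSL) / (3*sigma) = (107.78 - 93.8) / (3*0.77) = 6.0519
Cpk = min(Cpu, Cpl) = 1.9134

1.9134


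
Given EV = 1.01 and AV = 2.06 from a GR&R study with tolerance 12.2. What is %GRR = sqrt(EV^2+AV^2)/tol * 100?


GRR = sqrt(EV^2 + AV^2) = sqrt(1.01^2 + 2.06^2) = 2.2942755
%GRR = GRR / tol * 100 = 2.2942755 / 12.2 * 100
%GRR = 18.8055

18.8055


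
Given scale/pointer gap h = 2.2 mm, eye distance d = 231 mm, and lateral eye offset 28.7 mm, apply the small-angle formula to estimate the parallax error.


error = h * offset / d
= 2.2 * 28.7 / 231
= 0.2733

0.2733


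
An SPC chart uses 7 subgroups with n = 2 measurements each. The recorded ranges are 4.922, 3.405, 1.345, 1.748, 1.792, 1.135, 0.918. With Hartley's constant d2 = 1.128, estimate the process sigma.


R_bar = (4.922 + 3.405 + 1.345 + 1.748 + 1.792 + 1.135 + 0.918) / 7
R_bar = 15.265 / 7 = 2.1807143
sigma_hat = R_bar / d2 = 2.1807143 / 1.128 = 1.9333

1.9333


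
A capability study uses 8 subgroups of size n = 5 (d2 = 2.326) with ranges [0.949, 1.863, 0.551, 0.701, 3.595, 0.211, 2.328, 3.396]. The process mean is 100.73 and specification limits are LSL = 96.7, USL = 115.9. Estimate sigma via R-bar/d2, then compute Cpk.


R_bar = (0.949 + 1.863 + 0.551 + 0.701 + 3.595 + 0.211 + 2.328 + 3.396) / 8 = 1.69925
sigma = R_bar / d2 = 1.69925 / 2.326 = 0.730546
Cp = (USL - LSL)/(6*sigma) = (115.9 - 96.7)/(6*0.730546) = 4.3803
Cpu = (115.9 - 100.73)/(3*0.730546) = 6.9218
Cpl = (100.73 - 96.7)/(3*0.730546) = 1.8388
Cpk = min(Cpu, Cpl) = 1.8388

1.8388


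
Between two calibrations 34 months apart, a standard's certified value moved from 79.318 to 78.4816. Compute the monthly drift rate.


rate = (v2 - v1) / months
= (78.4816 - 79.318) / 34
= -0.8364 / 34
= -0.0246

-0.0246


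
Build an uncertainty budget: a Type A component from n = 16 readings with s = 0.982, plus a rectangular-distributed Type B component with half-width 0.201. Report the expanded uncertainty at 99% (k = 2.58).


u_A = s / sqrt(n) = 0.982 / sqrt(16) = 0.2455
u_B = half_width / sqrt(3) = 0.201 / sqrt(3) = 0.1160474
uc = sqrt(u_A^2 + u_B^2) = sqrt(0.2455^2 + 0.1160474^2) = 0.27154603
U = k * uc = 2.58 * 0.27154603
U = 0.7006

0.7006


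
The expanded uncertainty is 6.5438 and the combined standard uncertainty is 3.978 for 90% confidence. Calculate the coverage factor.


k = U / uc
k = 6.5438 / 3.978
k = 1.645

1.645


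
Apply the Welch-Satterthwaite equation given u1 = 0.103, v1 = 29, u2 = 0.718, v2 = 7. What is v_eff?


uc = sqrt(u1^2 + u2^2) = sqrt(0.103^2 + 0.718^2) = 0.72535026
v_eff = uc^4 / (u1^4/v1 + u2^4/v2)
= 0.72535026^4 / (0.103^4/29 + 0.718^4/7)
= 0.27681593 / 0.037970309
v_eff = 7.2903

7.2903


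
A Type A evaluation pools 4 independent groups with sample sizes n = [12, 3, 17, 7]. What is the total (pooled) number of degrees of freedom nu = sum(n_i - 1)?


nu = sum_i (n_i - 1)
nu = ((12 - 1) + (3 - 1) + (17 - 1) + (7 - 1))
nu = 11 + 2 + 16 + 6
nu = 35

35


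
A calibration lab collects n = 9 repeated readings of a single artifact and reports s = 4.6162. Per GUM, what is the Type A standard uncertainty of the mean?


u_A = s / sqrt(n)
u_A = 4.6162 / sqrt(9)
u_A = 4.6162 / 3
u_A = 1.5387

1.5387


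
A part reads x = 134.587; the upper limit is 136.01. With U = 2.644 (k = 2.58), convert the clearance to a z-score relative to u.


u = U / k = 2.644 / 2.58 = 1.0248062
margin = |USL - x| = |136.01 - 134.587| = 1.423
z = margin / u = 1.423 / 1.0248062
z = 1.3886

1.3886


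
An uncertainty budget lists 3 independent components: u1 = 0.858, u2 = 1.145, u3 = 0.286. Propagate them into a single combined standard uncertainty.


uc = sqrt(0.858^2 + 1.145^2 + 0.286^2)
uc = sqrt(2.128985)
uc = 1.4591

1.4591


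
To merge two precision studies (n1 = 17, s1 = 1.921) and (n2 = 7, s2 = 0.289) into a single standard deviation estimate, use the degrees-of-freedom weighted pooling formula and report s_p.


s_p = sqrt(((n1-1)*s1^2 + (n2-1)*s2^2) / (n1+n2-2))
numerator = (17-1)*1.921^2 + (7-1)*0.289^2 = 59.043856 + 0.501126 = 59.544982
denominator = 17 + 7 - 2 = 22
s_p^2 = 59.544982 / 22 = 2.7065901
s_p = sqrt(2.7065901) = 1.6452

1.6452


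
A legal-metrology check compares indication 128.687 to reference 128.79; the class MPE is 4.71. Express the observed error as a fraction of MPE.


e = indication - reference = 128.687 - 128.79 = -0.1030
|e| = 0.1030
ratio = |e| / MPE = 0.1030 / 4.71
ratio = 0.0219

0.0219


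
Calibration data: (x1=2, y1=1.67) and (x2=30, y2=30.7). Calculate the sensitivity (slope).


slope = (y2 - y1) / (x2 - x1)
= (30.7 - 1.67) / (30 - 2)
= 29.0300 / 28
= 1.0368

1.0368


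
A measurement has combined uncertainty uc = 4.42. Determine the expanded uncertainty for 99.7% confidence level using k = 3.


U = k * uc
U = 3 * 4.42
U = 13.2600

13.2600


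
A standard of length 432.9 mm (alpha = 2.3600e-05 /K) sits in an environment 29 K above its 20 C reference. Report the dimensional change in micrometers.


dL = L * alpha * dT
= 432.9 * 2.3600e-05 * 29
= 0.2962768 mm
dL_um = 0.2962768 * 1000 = 296.2768 um

296.2768


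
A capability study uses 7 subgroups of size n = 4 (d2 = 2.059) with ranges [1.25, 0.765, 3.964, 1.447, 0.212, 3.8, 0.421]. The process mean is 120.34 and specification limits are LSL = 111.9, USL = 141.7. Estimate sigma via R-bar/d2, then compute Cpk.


R_bar = (1.25 + 0.765 + 3.964 + 1.447 + 0.212 + 3.8 + 0.421) / 7 = 1.6941429
sigma = R_bar / d2 = 1.6941429 / 2.059 = 0.82279888
Cp = (USL - LSL)/(6*sigma) = (141.7 - 111.9)/(6*0.82279888) = 6.0363
Cpu = (141.7 - 120.34)/(3*0.82279888) = 8.6534
Cpl = (120.34 - 111.9)/(3*0.82279888) = 3.4192
Cpk = min(Cpu, Cpl) = 3.4192

3.4192


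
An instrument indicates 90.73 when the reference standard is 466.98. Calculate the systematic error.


Systematic error = measured - true
= 90.73 - 466.98
= -376.2500

-376.2500


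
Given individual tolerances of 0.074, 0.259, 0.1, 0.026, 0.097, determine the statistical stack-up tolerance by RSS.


RSS = sqrt(0.074^2 + 0.259^2 + 0.1^2 + 0.026^2 + 0.097^2)
= sqrt(0.092642)
= 0.3044

0.3044


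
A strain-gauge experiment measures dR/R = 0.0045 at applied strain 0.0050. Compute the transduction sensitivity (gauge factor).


GF = (dR/R) / epsilon
= 0.0045 / 0.0050
= 0.9000

0.9000


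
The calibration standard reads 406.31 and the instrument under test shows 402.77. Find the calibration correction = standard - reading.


Correction = standard - reading
= 406.31 - 402.77
= 3.5400

3.5400


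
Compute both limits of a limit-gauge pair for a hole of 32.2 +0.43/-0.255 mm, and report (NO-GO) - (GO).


GO = nominal - lower_tol (smallest hole = maximum material condition)
GO = 32.2 - 0.255 = 31.945
NO-GO = nominal + upper_tol (largest hole = least material condition)
NO-GO = 32.2 + 0.43 = 32.63
spread = NO-GO - GO = 32.63 - 31.945 = 0.6850

0.6850


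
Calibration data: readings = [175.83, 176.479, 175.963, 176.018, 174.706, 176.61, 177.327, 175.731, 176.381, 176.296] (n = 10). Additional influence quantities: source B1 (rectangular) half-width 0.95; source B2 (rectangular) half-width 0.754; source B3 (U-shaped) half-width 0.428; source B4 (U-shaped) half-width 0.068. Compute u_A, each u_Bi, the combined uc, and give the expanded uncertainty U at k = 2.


mean = (175.83 + 176.479 + 175.963 + 176.018 + 174.706 + 176.61 + 177.327 + 175.731 + 176.381 + 176.296) / 10 = 176.1341
s = sqrt(sum((x - mean)^2)/(n-1)) = 0.68254498
u_A = s / sqrt(n) = 0.68254498 / sqrt(10) = 0.21583967
u_B1 = 0.95 / sqrt(3) = 0.54848276
u_B2 = 0.754 / sqrt(3) = 0.4353221
u_B3 = 0.428 / sqrt(2) = 0.3026417
u_B4 = 0.068 / sqrt(2) = 0.048083261
uc = sqrt(0.21583967^2 + 0.54848276^2 + 0.4353221^2 + 0.3026417^2 + 0.048083261^2) = 0.79424771
U = k * uc = 2 * 0.79424771
U = 1.5885

1.5885


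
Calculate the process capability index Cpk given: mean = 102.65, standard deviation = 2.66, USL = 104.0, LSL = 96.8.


Cpu = (USL - mean) / (3*sigma) = (104.0 - 102.65) / (3*2.66) = 0.1692
Cpl = (mean - LSL) / (3*sigma) = (102.65 - 96.8) / (3*2.66) = 0.7331
Cpk = min(Cpu, Cpl) = 0.1692

0.1692


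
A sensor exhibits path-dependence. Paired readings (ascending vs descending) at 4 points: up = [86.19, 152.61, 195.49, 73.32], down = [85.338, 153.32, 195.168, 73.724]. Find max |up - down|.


|86.19 - 85.338| = 0.8520
|152.61 - 153.32| = 0.7100
|195.49 - 195.168| = 0.3220
|73.32 - 73.724| = 0.4040
hysteresis = max(diffs) = 0.8520

0.8520


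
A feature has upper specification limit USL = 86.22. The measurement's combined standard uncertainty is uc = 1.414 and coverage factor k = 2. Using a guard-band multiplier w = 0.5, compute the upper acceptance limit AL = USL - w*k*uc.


U = k * uc = 2 * 1.414 = 2.828
guard band g = w * U = 0.5 * 2.828 = 1.414
AL = USL - g = 86.22 - 1.414
AL = 84.8060

84.8060


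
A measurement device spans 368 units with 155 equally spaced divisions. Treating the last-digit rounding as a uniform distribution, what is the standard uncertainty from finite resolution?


resolution = range / divisions
resolution = 368 / 155 = 2.3741935
u_res = resolution / (2*sqrt(3))
u_res = 2.3741935 / 3.4641016
u_res = 0.6854

0.6854


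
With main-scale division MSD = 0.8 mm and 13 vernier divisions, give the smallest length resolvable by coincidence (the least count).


LC = MSD / n_div
= 0.8 / 13
= 0.0615

0.0615


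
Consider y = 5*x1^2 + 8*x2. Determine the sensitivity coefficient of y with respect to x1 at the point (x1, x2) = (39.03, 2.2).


y = 5*x1^2 + 8*x2
dy/dx1 = 2*5*x1
Evaluate at x1 = 39.03: c1 = 10 * 39.03
c1 = 390.3000

390.3000


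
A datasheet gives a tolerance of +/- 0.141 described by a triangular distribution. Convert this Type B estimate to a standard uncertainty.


u_B = half_width / sqrt(6)
u_B = 0.141 / 2.4494897
u_B = 0.0576

0.0576


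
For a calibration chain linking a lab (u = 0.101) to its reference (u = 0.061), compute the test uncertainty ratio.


TUR = u_lab / u_ref
= 0.101 / 0.061
= 1.6557

1.6557


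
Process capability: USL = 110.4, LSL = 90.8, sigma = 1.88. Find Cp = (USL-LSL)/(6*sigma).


Cp = (USL - LSL) / (6 * sigma)
= (110.4 - 90.8) / (6 * 1.88)
= 19.6000 / 11.2800
= 1.7376

1.7376


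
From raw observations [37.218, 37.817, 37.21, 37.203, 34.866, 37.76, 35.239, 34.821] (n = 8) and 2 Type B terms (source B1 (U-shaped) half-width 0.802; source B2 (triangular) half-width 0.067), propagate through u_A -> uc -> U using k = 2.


mean = (37.218 + 37.817 + 37.21 + 37.203 + 34.866 + 37.76 + 35.239 + 34.821) / 8 = 36.51675
s = sqrt(sum((x - mean)^2)/(n-1)) = 1.3045413
u_A = s / sqrt(n) = 1.3045413 / sqrt(8) = 0.461225
u_B1 = 0.802 / sqrt(2) = 0.56709964
u_B2 = 0.067 / sqrt(6) = 0.027352635
uc = sqrt(0.461225^2 + 0.56709964^2 + 0.027352635^2) = 0.73149072
U = k * uc = 2 * 0.73149072
U = 1.4630

1.4630


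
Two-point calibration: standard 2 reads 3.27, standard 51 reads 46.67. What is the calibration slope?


slope = (y2 - y1) / (x2 - x1)
= (46.67 - 3.27) / (51 - 2)
= 43.4000 / 49
= 0.8857

0.8857


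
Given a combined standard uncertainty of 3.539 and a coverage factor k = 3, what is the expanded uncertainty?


U = k * uc
U = 3 * 3.539
U = 10.6170

10.6170


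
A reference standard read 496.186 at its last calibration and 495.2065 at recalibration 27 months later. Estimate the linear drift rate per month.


rate = (v2 - v1) / months
= (495.2065 - 496.186) / 27
= -0.9795 / 27
= -0.0363

-0.0363


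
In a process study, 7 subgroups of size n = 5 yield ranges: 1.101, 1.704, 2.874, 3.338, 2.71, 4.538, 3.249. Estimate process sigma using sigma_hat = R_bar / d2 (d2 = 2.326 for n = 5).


R_bar = (1.101 + 1.704 + 2.874 + 3.338 + 2.71 + 4.538 + 3.249) / 7
R_bar = 19.514 / 7 = 2.7877143
sigma_hat = R_bar / d2 = 2.7877143 / 2.326 = 1.1985

1.1985


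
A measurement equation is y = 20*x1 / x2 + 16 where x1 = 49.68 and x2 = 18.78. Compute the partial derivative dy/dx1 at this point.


y = 20*x1 / x2 + 16
dy/dx1 = 20/x2
Evaluate at x2 = 18.78: c1 = 20 / 18.78
c1 = 1.0650

1.0650
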